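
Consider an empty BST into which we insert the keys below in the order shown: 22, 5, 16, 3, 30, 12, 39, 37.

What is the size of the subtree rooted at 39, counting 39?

2

Insert 22: tree is empty, so 22 becomes the root.
Insert 5: 5 < 22 → go left. Place as left child of 22.
Insert 16: 16 < 22 → go left; 16 > 5 → go right. Place as right child of 5.
Insert 3: 3 < 22 → go left; 3 < 5 → go left. Place as left child of 5.
Insert 30: 30 > 22 → go right. Place as right child of 22.
Insert 12: 12 < 22 → go left; 12 > 5 → go right; 12 < 16 → go left. Place as left child of 16.
Insert 39: 39 > 22 → go right; 39 > 30 → go right. Place as right child of 30.
Insert 37: 37 > 22 → go right; 37 > 30 → go right; 37 < 39 → go left. Place as left child of 39.

Subtree rooted at 39 contains: 39, 37 — 2 nodes.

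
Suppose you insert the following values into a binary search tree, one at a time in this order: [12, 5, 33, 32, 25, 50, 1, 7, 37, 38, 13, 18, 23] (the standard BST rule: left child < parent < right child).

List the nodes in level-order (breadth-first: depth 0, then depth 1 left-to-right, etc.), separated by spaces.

Resulting structure (node: left, right):
  12: L=5, R=33
  5: L=1, R=7
  33: L=32, R=50
  32: L=25, R=–
  25: L=13, R=–
  50: L=37, R=–
  1: L=–, R=–
  7: L=–, R=–
  37: L=–, R=38
  38: L=–, R=–
  13: L=–, R=18
  18: L=–, R=23
  23: L=–, R=–

12 5 33 1 7 32 50 25 37 13 38 18 23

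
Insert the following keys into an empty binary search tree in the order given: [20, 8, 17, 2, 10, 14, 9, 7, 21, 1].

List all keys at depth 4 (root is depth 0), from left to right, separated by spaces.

Resulting structure (node: left, right):
  20: L=8, R=21
  8: L=2, R=17
  17: L=10, R=–
  2: L=1, R=7
  10: L=9, R=14
  14: L=–, R=–
  9: L=–, R=–
  7: L=–, R=–
  21: L=–, R=–
  1: L=–, R=–

9 14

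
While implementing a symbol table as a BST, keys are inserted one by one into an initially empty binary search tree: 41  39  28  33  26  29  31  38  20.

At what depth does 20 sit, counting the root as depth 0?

4

Resulting structure (node: left, right):
  41: L=39, R=–
  39: L=28, R=–
  28: L=26, R=33
  33: L=29, R=38
  26: L=20, R=–
  29: L=–, R=31
  31: L=–, R=–
  38: L=–, R=–
  20: L=–, R=–

Path to 20: 41 → 39 → 28 → 26 → 20, which is 4 edges.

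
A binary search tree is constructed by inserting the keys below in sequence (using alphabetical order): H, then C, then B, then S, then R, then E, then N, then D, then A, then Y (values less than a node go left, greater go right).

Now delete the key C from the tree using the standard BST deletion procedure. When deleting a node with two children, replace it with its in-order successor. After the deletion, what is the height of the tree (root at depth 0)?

3

Resulting structure (node: left, right):
  H: L=C, R=S
  C: L=B, R=E
  B: L=A, R=–
  S: L=R, R=Y
  R: L=N, R=–
  E: L=D, R=–
  N: L=–, R=–
  D: L=–, R=–
  A: L=–, R=–
  Y: L=–, R=–

Delete C (two children — replace with in-order successor).
After deletion, deepest node is N at depth 3.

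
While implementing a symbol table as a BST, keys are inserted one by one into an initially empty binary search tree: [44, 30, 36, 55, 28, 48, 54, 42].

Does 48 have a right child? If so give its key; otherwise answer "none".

Insert 44: tree is empty, so 44 becomes the root.
Insert 30: 30 < 44 → go left. Place as left child of 44.
Insert 36: 36 < 44 → go left; 36 > 30 → go right. Place as right child of 30.
Insert 55: 55 > 44 → go right. Place as right child of 44.
Insert 28: 28 < 44 → go left; 28 < 30 → go left. Place as left child of 30.
Insert 48: 48 > 44 → go right; 48 < 55 → go left. Place as left child of 55.
Insert 54: 54 > 44 → go right; 54 < 55 → go left; 54 > 48 → go right. Place as right child of 48.
Insert 42: 42 < 44 → go left; 42 > 30 → go right; 42 > 36 → go right. Place as right child of 36.

54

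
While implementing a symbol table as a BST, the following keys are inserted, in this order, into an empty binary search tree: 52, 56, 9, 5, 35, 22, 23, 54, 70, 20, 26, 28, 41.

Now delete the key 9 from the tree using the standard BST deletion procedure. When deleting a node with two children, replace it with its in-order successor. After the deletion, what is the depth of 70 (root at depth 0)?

2

Resulting structure (node: left, right):
  52: L=9, R=56
  56: L=54, R=70
  9: L=5, R=35
  5: L=–, R=–
  35: L=22, R=41
  22: L=20, R=23
  23: L=–, R=26
  54: L=–, R=–
  70: L=–, R=–
  20: L=–, R=–
  26: L=–, R=28
  28: L=–, R=–
  41: L=–, R=–

Delete 9 (two children — replace with in-order successor).
After deletion, path to 70: 52 → 56 → 70.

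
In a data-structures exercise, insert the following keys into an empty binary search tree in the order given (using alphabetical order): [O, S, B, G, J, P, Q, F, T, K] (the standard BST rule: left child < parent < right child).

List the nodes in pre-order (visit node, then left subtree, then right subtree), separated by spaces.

O: root
S: right child of O (depth 1)
B: left child of O (depth 1)
G: right child of B (depth 2)
J: right child of G (depth 3)
P: left child of S (depth 2)
Q: right child of P (depth 3)
F: left child of G (depth 3)
T: right child of S (depth 2)
K: right child of J (depth 4)

O B G F J K S P Q T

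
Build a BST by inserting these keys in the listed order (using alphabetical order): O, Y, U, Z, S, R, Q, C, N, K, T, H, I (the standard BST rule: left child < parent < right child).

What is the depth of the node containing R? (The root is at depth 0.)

4

Insert O: tree is empty, so O becomes the root.
Insert Y: Y > O → go right. Place as right child of O.
Insert U: U > O → go right; U < Y → go left. Place as left child of Y.
Insert Z: Z > O → go right; Z > Y → go right. Place as right child of Y.
Insert S: S > O → go right; S < Y → go left; S < U → go left. Place as left child of U.
Insert R: R > O → go right; R < Y → go left; R < U → go left; R < S → go left. Place as left child of S.
Insert Q: Q > O → go right; Q < Y → go left; Q < U → go left; Q < S → go left; Q < R → go left. Place as left child of R.
Insert C: C < O → go left. Place as left child of O.
Insert N: N < O → go left; N > C → go right. Place as right child of C.
Insert K: K < O → go left; K > C → go right; K < N → go left. Place as left child of N.
Insert T: T > O → go right; T < Y → go left; T < U → go left; T > S → go right. Place as right child of S.
Insert H: H < O → go left; H > C → go right; H < N → go left; H < K → go left. Place as left child of K.
Insert I: I < O → go left; I > C → go right; I < N → go left; I < K → go left; I > H → go right. Place as right child of H.

Path to R: O → Y → U → S → R, which is 4 edges.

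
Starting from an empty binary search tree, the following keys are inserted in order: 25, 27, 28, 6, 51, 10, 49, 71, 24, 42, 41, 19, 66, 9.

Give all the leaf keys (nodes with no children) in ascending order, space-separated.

25: root
27: right child of 25 (depth 1)
28: right child of 27 (depth 2)
6: left child of 25 (depth 1)
51: right child of 28 (depth 3)
10: right child of 6 (depth 2)
49: left child of 51 (depth 4)
71: right child of 51 (depth 4)
24: right child of 10 (depth 3)
42: left child of 49 (depth 5)
41: left child of 42 (depth 6)
19: left child of 24 (depth 4)
66: left child of 71 (depth 5)
9: left child of 10 (depth 3)

9 19 41 66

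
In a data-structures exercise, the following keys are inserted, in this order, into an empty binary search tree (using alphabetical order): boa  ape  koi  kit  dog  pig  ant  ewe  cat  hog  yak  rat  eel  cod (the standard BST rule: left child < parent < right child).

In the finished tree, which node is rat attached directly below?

yak

Resulting structure (node: left, right):
  boa: L=ape, R=koi
  ape: L=ant, R=–
  koi: L=kit, R=pig
  kit: L=dog, R=–
  dog: L=cat, R=ewe
  pig: L=–, R=yak
  ant: L=–, R=–
  ewe: L=eel, R=hog
  cat: L=–, R=cod
  hog: L=–, R=–
  yak: L=rat, R=–
  rat: L=–, R=–
  eel: L=–, R=–
  cod: L=–, R=–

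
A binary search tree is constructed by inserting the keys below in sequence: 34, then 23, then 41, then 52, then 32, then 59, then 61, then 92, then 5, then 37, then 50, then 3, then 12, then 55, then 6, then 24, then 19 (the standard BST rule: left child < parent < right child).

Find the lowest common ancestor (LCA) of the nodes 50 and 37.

Insert 34: tree is empty, so 34 becomes the root.
Insert 23: 23 < 34 → go left. Place as left child of 34.
Insert 41: 41 > 34 → go right. Place as right child of 34.
Insert 52: 52 > 34 → go right; 52 > 41 → go right. Place as right child of 41.
Insert 32: 32 < 34 → go left; 32 > 23 → go right. Place as right child of 23.
Insert 59: 59 > 34 → go right; 59 > 41 → go right; 59 > 52 → go right. Place as right child of 52.
Insert 61: 61 > 34 → go right; 61 > 41 → go right; 61 > 52 → go right; 61 > 59 → go right. Place as right child of 59.
Insert 92: 92 > 34 → go right; 92 > 41 → go right; 92 > 52 → go right; 92 > 59 → go right; 92 > 61 → go right. Place as right child of 61.
Insert 5: 5 < 34 → go left; 5 < 23 → go left. Place as left child of 23.
Insert 37: 37 > 34 → go right; 37 < 41 → go left. Place as left child of 41.
Insert 50: 50 > 34 → go right; 50 > 41 → go right; 50 < 52 → go left. Place as left child of 52.
Insert 3: 3 < 34 → go left; 3 < 23 → go left; 3 < 5 → go left. Place as left child of 5.
Insert 12: 12 < 34 → go left; 12 < 23 → go left; 12 > 5 → go right. Place as right child of 5.
Insert 55: 55 > 34 → go right; 55 > 41 → go right; 55 > 52 → go right; 55 < 59 → go left. Place as left child of 59.
Insert 6: 6 < 34 → go left; 6 < 23 → go left; 6 > 5 → go right; 6 < 12 → go left. Place as left child of 12.
Insert 24: 24 < 34 → go left; 24 > 23 → go right; 24 < 32 → go left. Place as left child of 32.
Insert 19: 19 < 34 → go left; 19 < 23 → go left; 19 > 5 → go right; 19 > 12 → go right. Place as right child of 12.

Path to 50: 34 → 41 → 52 → 50
Path to 37: 34 → 41 → 37
The paths share a prefix ending at 41, then split left and right.

41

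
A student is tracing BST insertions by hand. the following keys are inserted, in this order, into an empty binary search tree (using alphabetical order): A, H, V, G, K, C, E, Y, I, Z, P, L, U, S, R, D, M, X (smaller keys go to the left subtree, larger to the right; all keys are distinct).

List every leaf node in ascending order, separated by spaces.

D I M R X Z

Insert A: tree is empty, so A becomes the root.
Insert H: H > A → go right. Place as right child of A.
Insert V: V > A → go right; V > H → go right. Place as right child of H.
Insert G: G > A → go right; G < H → go left. Place as left child of H.
Insert K: K > A → go right; K > H → go right; K < V → go left. Place as left child of V.
Insert C: C > A → go right; C < H → go left; C < G → go left. Place as left child of G.
Insert E: E > A → go right; E < H → go left; E < G → go left; E > C → go right. Place as right child of C.
Insert Y: Y > A → go right; Y > H → go right; Y > V → go right. Place as right child of V.
Insert I: I > A → go right; I > H → go right; I < V → go left; I < K → go left. Place as left child of K.
Insert Z: Z > A → go right; Z > H → go right; Z > V → go right; Z > Y → go right. Place as right child of Y.
Insert P: P > A → go right; P > H → go right; P < V → go left; P > K → go right. Place as right child of K.
Insert L: L > A → go right; L > H → go right; L < V → go left; L > K → go right; L < P → go left. Place as left child of P.
Insert U: U > A → go right; U > H → go right; U < V → go left; U > K → go right; U > P → go right. Place as right child of P.
Insert S: S > A → go right; S > H → go right; S < V → go left; S > K → go right; S > P → go right; S < U → go left. Place as left child of U.
Insert R: R > A → go right; R > H → go right; R < V → go left; R > K → go right; R > P → go right; R < U → go left; R < S → go left. Place as left child of S.
Insert D: D > A → go right; D < H → go left; D < G → go left; D > C → go right; D < E → go left. Place as left child of E.
Insert M: M > A → go right; M > H → go right; M < V → go left; M > K → go right; M < P → go left; M > L → go right. Place as right child of L.
Insert X: X > A → go right; X > H → go right; X > V → go right; X < Y → go left. Place as left child of Y.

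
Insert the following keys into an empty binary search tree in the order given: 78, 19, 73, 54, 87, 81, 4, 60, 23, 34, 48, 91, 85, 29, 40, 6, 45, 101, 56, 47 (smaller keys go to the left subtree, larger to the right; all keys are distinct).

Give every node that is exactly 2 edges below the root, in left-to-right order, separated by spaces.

4 73 81 91

Insert 78: tree is empty, so 78 becomes the root.
Insert 19: 19 < 78 → go left. Place as left child of 78.
Insert 73: 73 < 78 → go left; 73 > 19 → go right. Place as right child of 19.
Insert 54: 54 < 78 → go left; 54 > 19 → go right; 54 < 73 → go left. Place as left child of 73.
Insert 87: 87 > 78 → go right. Place as right child of 78.
Insert 81: 81 > 78 → go right; 81 < 87 → go left. Place as left child of 87.
Insert 4: 4 < 78 → go left; 4 < 19 → go left. Place as left child of 19.
Insert 60: 60 < 78 → go left; 60 > 19 → go right; 60 < 73 → go left; 60 > 54 → go right. Place as right child of 54.
Insert 23: 23 < 78 → go left; 23 > 19 → go right; 23 < 73 → go left; 23 < 54 → go left. Place as left child of 54.
Insert 34: 34 < 78 → go left; 34 > 19 → go right; 34 < 73 → go left; 34 < 54 → go left; 34 > 23 → go right. Place as right child of 23.
Insert 48: 48 < 78 → go left; 48 > 19 → go right; 48 < 73 → go left; 48 < 54 → go left; 48 > 23 → go right; 48 > 34 → go right. Place as right child of 34.
Insert 91: 91 > 78 → go right; 91 > 87 → go right. Place as right child of 87.
Insert 85: 85 > 78 → go right; 85 < 87 → go left; 85 > 81 → go right. Place as right child of 81.
Insert 29: 29 < 78 → go left; 29 > 19 → go right; 29 < 73 → go left; 29 < 54 → go left; 29 > 23 → go right; 29 < 34 → go left. Place as left child of 34.
Insert 40: 40 < 78 → go left; 40 > 19 → go right; 40 < 73 → go left; 40 < 54 → go left; 40 > 23 → go right; 40 > 34 → go right; 40 < 48 → go left. Place as left child of 48.
Insert 6: 6 < 78 → go left; 6 < 19 → go left; 6 > 4 → go right. Place as right child of 4.
Insert 45: 45 < 78 → go left; 45 > 19 → go right; 45 < 73 → go left; 45 < 54 → go left; 45 > 23 → go right; 45 > 34 → go right; 45 < 48 → go left; 45 > 40 → go right. Place as right child of 40.
Insert 101: 101 > 78 → go right; 101 > 87 → go right; 101 > 91 → go right. Place as right child of 91.
Insert 56: 56 < 78 → go left; 56 > 19 → go right; 56 < 73 → go left; 56 > 54 → go right; 56 < 60 → go left. Place as left child of 60.
Insert 47: 47 < 78 → go left; 47 > 19 → go right; 47 < 73 → go left; 47 < 54 → go left; 47 > 23 → go right; 47 > 34 → go right; 47 < 48 → go left; 47 > 40 → go right; 47 > 45 → go right. Place as right child of 45.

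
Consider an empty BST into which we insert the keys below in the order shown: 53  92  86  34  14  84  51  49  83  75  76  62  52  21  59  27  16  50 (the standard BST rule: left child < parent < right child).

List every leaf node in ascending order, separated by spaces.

16 27 50 52 59 76

Insert 53: tree is empty, so 53 becomes the root.
Insert 92: 92 > 53 → go right. Place as right child of 53.
Insert 86: 86 > 53 → go right; 86 < 92 → go left. Place as left child of 92.
Insert 34: 34 < 53 → go left. Place as left child of 53.
Insert 14: 14 < 53 → go left; 14 < 34 → go left. Place as left child of 34.
Insert 84: 84 > 53 → go right; 84 < 92 → go left; 84 < 86 → go left. Place as left child of 86.
Insert 51: 51 < 53 → go left; 51 > 34 → go right. Place as right child of 34.
Insert 49: 49 < 53 → go left; 49 > 34 → go right; 49 < 51 → go left. Place as left child of 51.
Insert 83: 83 > 53 → go right; 83 < 92 → go left; 83 < 86 → go left; 83 < 84 → go left. Place as left child of 84.
Insert 75: 75 > 53 → go right; 75 < 92 → go left; 75 < 86 → go left; 75 < 84 → go left; 75 < 83 → go left. Place as left child of 83.
Insert 76: 76 > 53 → go right; 76 < 92 → go left; 76 < 86 → go left; 76 < 84 → go left; 76 < 83 → go left; 76 > 75 → go right. Place as right child of 75.
Insert 62: 62 > 53 → go right; 62 < 92 → go left; 62 < 86 → go left; 62 < 84 → go left; 62 < 83 → go left; 62 < 75 → go left. Place as left child of 75.
Insert 52: 52 < 53 → go left; 52 > 34 → go right; 52 > 51 → go right. Place as right child of 51.
Insert 21: 21 < 53 → go left; 21 < 34 → go left; 21 > 14 → go right. Place as right child of 14.
Insert 59: 59 > 53 → go right; 59 < 92 → go left; 59 < 86 → go left; 59 < 84 → go left; 59 < 83 → go left; 59 < 75 → go left; 59 < 62 → go left. Place as left child of 62.
Insert 27: 27 < 53 → go left; 27 < 34 → go left; 27 > 14 → go right; 27 > 21 → go right. Place as right child of 21.
Insert 16: 16 < 53 → go left; 16 < 34 → go left; 16 > 14 → go right; 16 < 21 → go left. Place as left child of 21.
Insert 50: 50 < 53 → go left; 50 > 34 → go right; 50 < 51 → go left; 50 > 49 → go right. Place as right child of 49.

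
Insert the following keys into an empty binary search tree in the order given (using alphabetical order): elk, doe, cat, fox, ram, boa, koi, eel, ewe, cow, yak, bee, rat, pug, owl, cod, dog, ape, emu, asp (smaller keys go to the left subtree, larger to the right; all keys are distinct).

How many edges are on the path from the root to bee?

4

Insert elk: tree is empty, so elk becomes the root.
Insert doe: doe < elk → go left. Place as left child of elk.
Insert cat: cat < elk → go left; cat < doe → go left. Place as left child of doe.
Insert fox: fox > elk → go right. Place as right child of elk.
Insert ram: ram > elk → go right; ram > fox → go right. Place as right child of fox.
Insert boa: boa < elk → go left; boa < doe → go left; boa < cat → go left. Place as left child of cat.
Insert koi: koi > elk → go right; koi > fox → go right; koi < ram → go left. Place as left child of ram.
Insert eel: eel < elk → go left; eel > doe → go right. Place as right child of doe.
Insert ewe: ewe > elk → go right; ewe < fox → go left. Place as left child of fox.
Insert cow: cow < elk → go left; cow < doe → go left; cow > cat → go right. Place as right child of cat.
Insert yak: yak > elk → go right; yak > fox → go right; yak > ram → go right. Place as right child of ram.
Insert bee: bee < elk → go left; bee < doe → go left; bee < cat → go left; bee < boa → go left. Place as left child of boa.
Insert rat: rat > elk → go right; rat > fox → go right; rat > ram → go right; rat < yak → go left. Place as left child of yak.
Insert pug: pug > elk → go right; pug > fox → go right; pug < ram → go left; pug > koi → go right. Place as right child of koi.
Insert owl: owl > elk → go right; owl > fox → go right; owl < ram → go left; owl > koi → go right; owl < pug → go left. Place as left child of pug.
Insert cod: cod < elk → go left; cod < doe → go left; cod > cat → go right; cod < cow → go left. Place as left child of cow.
Insert dog: dog < elk → go left; dog > doe → go right; dog < eel → go left. Place as left child of eel.
Insert ape: ape < elk → go left; ape < doe → go left; ape < cat → go left; ape < boa → go left; ape < bee → go left. Place as left child of bee.
Insert emu: emu > elk → go right; emu < fox → go left; emu < ewe → go left. Place as left child of ewe.
Insert asp: asp < elk → go left; asp < doe → go left; asp < cat → go left; asp < boa → go left; asp < bee → go left; asp > ape → go right. Place as right child of ape.

Path to bee: elk → doe → cat → boa → bee, which is 4 edges.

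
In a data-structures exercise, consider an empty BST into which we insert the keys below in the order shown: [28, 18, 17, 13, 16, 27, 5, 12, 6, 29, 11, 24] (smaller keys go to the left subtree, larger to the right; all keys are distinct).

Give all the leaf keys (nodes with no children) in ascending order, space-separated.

Insert 28: tree is empty, so 28 becomes the root.
Insert 18: 18 < 28 → go left. Place as left child of 28.
Insert 17: 17 < 28 → go left; 17 < 18 → go left. Place as left child of 18.
Insert 13: 13 < 28 → go left; 13 < 18 → go left; 13 < 17 → go left. Place as left child of 17.
Insert 16: 16 < 28 → go left; 16 < 18 → go left; 16 < 17 → go left; 16 > 13 → go right. Place as right child of 13.
Insert 27: 27 < 28 → go left; 27 > 18 → go right. Place as right child of 18.
Insert 5: 5 < 28 → go left; 5 < 18 → go left; 5 < 17 → go left; 5 < 13 → go left. Place as left child of 13.
Insert 12: 12 < 28 → go left; 12 < 18 → go left; 12 < 17 → go left; 12 < 13 → go left; 12 > 5 → go right. Place as right child of 5.
Insert 6: 6 < 28 → go left; 6 < 18 → go left; 6 < 17 → go left; 6 < 13 → go left; 6 > 5 → go right; 6 < 12 → go left. Place as left child of 12.
Insert 29: 29 > 28 → go right. Place as right child of 28.
Insert 11: 11 < 28 → go left; 11 < 18 → go left; 11 < 17 → go left; 11 < 13 → go left; 11 > 5 → go right; 11 < 12 → go left; 11 > 6 → go right. Place as right child of 6.
Insert 24: 24 < 28 → go left; 24 > 18 → go right; 24 < 27 → go left. Place as left child of 27.

11 16 24 29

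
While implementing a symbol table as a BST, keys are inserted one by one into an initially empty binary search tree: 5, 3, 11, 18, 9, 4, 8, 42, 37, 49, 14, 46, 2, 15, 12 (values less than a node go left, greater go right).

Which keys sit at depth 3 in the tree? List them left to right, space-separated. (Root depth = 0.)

8 14 42

Resulting structure (node: left, right):
  5: L=3, R=11
  3: L=2, R=4
  11: L=9, R=18
  18: L=14, R=42
  9: L=8, R=–
  4: L=–, R=–
  8: L=–, R=–
  42: L=37, R=49
  37: L=–, R=–
  49: L=46, R=–
  14: L=12, R=15
  46: L=–, R=–
  2: L=–, R=–
  15: L=–, R=–
  12: L=–, R=–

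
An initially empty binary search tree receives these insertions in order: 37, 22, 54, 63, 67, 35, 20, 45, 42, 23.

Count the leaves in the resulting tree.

Insert 37: tree is empty, so 37 becomes the root.
Insert 22: 22 < 37 → go left. Place as left child of 37.
Insert 54: 54 > 37 → go right. Place as right child of 37.
Insert 63: 63 > 37 → go right; 63 > 54 → go right. Place as right child of 54.
Insert 67: 67 > 37 → go right; 67 > 54 → go right; 67 > 63 → go right. Place as right child of 63.
Insert 35: 35 < 37 → go left; 35 > 22 → go right. Place as right child of 22.
Insert 20: 20 < 37 → go left; 20 < 22 → go left. Place as left child of 22.
Insert 45: 45 > 37 → go right; 45 < 54 → go left. Place as left child of 54.
Insert 42: 42 > 37 → go right; 42 < 54 → go left; 42 < 45 → go left. Place as left child of 45.
Insert 23: 23 < 37 → go left; 23 > 22 → go right; 23 < 35 → go left. Place as left child of 35.

Leaves: 20, 23, 42, 67 — 4 in total.

4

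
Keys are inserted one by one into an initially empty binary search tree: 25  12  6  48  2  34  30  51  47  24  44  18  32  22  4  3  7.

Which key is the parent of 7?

Insert 25: tree is empty, so 25 becomes the root.
Insert 12: 12 < 25 → go left. Place as left child of 25.
Insert 6: 6 < 25 → go left; 6 < 12 → go left. Place as left child of 12.
Insert 48: 48 > 25 → go right. Place as right child of 25.
Insert 2: 2 < 25 → go left; 2 < 12 → go left; 2 < 6 → go left. Place as left child of 6.
Insert 34: 34 > 25 → go right; 34 < 48 → go left. Place as left child of 48.
Insert 30: 30 > 25 → go right; 30 < 48 → go left; 30 < 34 → go left. Place as left child of 34.
Insert 51: 51 > 25 → go right; 51 > 48 → go right. Place as right child of 48.
Insert 47: 47 > 25 → go right; 47 < 48 → go left; 47 > 34 → go right. Place as right child of 34.
Insert 24: 24 < 25 → go left; 24 > 12 → go right. Place as right child of 12.
Insert 44: 44 > 25 → go right; 44 < 48 → go left; 44 > 34 → go right; 44 < 47 → go left. Place as left child of 47.
Insert 18: 18 < 25 → go left; 18 > 12 → go right; 18 < 24 → go left. Place as left child of 24.
Insert 32: 32 > 25 → go right; 32 < 48 → go left; 32 < 34 → go left; 32 > 30 → go right. Place as right child of 30.
Insert 22: 22 < 25 → go left; 22 > 12 → go right; 22 < 24 → go left; 22 > 18 → go right. Place as right child of 18.
Insert 4: 4 < 25 → go left; 4 < 12 → go left; 4 < 6 → go left; 4 > 2 → go right. Place as right child of 2.
Insert 3: 3 < 25 → go left; 3 < 12 → go left; 3 < 6 → go left; 3 > 2 → go right; 3 < 4 → go left. Place as left child of 4.
Insert 7: 7 < 25 → go left; 7 < 12 → go left; 7 > 6 → go right. Place as right child of 6.

6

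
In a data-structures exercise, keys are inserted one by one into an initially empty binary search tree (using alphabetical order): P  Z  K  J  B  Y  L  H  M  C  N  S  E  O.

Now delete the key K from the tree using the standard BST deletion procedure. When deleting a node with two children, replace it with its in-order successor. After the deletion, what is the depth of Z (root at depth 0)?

Resulting structure (node: left, right):
  P: L=K, R=Z
  Z: L=Y, R=–
  K: L=J, R=L
  J: L=B, R=–
  B: L=–, R=H
  Y: L=S, R=–
  L: L=–, R=M
  H: L=C, R=–
  M: L=–, R=N
  C: L=–, R=E
  N: L=–, R=O
  S: L=–, R=–
  E: L=–, R=–
  O: L=–, R=–

Delete K (two children — replace with in-order successor).
After deletion, path to Z: P → Z.

1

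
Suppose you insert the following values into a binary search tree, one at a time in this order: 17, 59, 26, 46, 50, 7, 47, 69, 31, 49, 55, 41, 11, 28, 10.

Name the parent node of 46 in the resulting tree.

Resulting structure (node: left, right):
  17: L=7, R=59
  59: L=26, R=69
  26: L=–, R=46
  46: L=31, R=50
  50: L=47, R=55
  7: L=–, R=11
  47: L=–, R=49
  69: L=–, R=–
  31: L=28, R=41
  49: L=–, R=–
  55: L=–, R=–
  41: L=–, R=–
  11: L=10, R=–
  28: L=–, R=–
  10: L=–, R=–

26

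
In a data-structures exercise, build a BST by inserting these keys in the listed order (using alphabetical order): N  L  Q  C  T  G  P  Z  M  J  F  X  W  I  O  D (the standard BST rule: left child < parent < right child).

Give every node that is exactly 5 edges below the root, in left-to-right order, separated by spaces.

Insert N: tree is empty, so N becomes the root.
Insert L: L < N → go left. Place as left child of N.
Insert Q: Q > N → go right. Place as right child of N.
Insert C: C < N → go left; C < L → go left. Place as left child of L.
Insert T: T > N → go right; T > Q → go right. Place as right child of Q.
Insert G: G < N → go left; G < L → go left; G > C → go right. Place as right child of C.
Insert P: P > N → go right; P < Q → go left. Place as left child of Q.
Insert Z: Z > N → go right; Z > Q → go right; Z > T → go right. Place as right child of T.
Insert M: M < N → go left; M > L → go right. Place as right child of L.
Insert J: J < N → go left; J < L → go left; J > C → go right; J > G → go right. Place as right child of G.
Insert F: F < N → go left; F < L → go left; F > C → go right; F < G → go left. Place as left child of G.
Insert X: X > N → go right; X > Q → go right; X > T → go right; X < Z → go left. Place as left child of Z.
Insert W: W > N → go right; W > Q → go right; W > T → go right; W < Z → go left; W < X → go left. Place as left child of X.
Insert I: I < N → go left; I < L → go left; I > C → go right; I > G → go right; I < J → go left. Place as left child of J.
Insert O: O > N → go right; O < Q → go left; O < P → go left. Place as left child of P.
Insert D: D < N → go left; D < L → go left; D > C → go right; D < G → go left; D < F → go left. Place as left child of F.

D I W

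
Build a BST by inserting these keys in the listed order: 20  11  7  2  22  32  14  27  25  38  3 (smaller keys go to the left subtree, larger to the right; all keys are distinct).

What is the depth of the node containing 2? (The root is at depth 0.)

3

20: root
11: left child of 20 (depth 1)
7: left child of 11 (depth 2)
2: left child of 7 (depth 3)
22: right child of 20 (depth 1)
32: right child of 22 (depth 2)
14: right child of 11 (depth 2)
27: left child of 32 (depth 3)
25: left child of 27 (depth 4)
38: right child of 32 (depth 3)
3: right child of 2 (depth 4)

Path to 2: 20 → 11 → 7 → 2, which is 3 edges.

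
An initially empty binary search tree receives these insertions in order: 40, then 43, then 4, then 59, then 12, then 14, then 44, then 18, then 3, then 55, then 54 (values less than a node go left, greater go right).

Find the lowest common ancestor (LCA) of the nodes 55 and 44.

44

40: root
43: right child of 40 (depth 1)
4: left child of 40 (depth 1)
59: right child of 43 (depth 2)
12: right child of 4 (depth 2)
14: right child of 12 (depth 3)
44: left child of 59 (depth 3)
18: right child of 14 (depth 4)
3: left child of 4 (depth 2)
55: right child of 44 (depth 4)
54: left child of 55 (depth 5)

Path to 55: 40 → 43 → 59 → 44 → 55
Path to 44: 40 → 43 → 59 → 44
44 lies on both paths and is an ancestor of the other node.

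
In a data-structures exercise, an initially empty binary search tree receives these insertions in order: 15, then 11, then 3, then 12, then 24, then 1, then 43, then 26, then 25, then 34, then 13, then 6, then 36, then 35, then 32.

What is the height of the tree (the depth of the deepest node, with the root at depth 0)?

Resulting structure (node: left, right):
  15: L=11, R=24
  11: L=3, R=12
  3: L=1, R=6
  12: L=–, R=13
  24: L=–, R=43
  1: L=–, R=–
  43: L=26, R=–
  26: L=25, R=34
  25: L=–, R=–
  34: L=32, R=36
  13: L=–, R=–
  6: L=–, R=–
  36: L=35, R=–
  35: L=–, R=–
  32: L=–, R=–

The deepest node is 35 at depth 6.

6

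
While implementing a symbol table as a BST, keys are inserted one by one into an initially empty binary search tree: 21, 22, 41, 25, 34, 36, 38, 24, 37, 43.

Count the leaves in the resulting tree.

Insert 21: tree is empty, so 21 becomes the root.
Insert 22: 22 > 21 → go right. Place as right child of 21.
Insert 41: 41 > 21 → go right; 41 > 22 → go right. Place as right child of 22.
Insert 25: 25 > 21 → go right; 25 > 22 → go right; 25 < 41 → go left. Place as left child of 41.
Insert 34: 34 > 21 → go right; 34 > 22 → go right; 34 < 41 → go left; 34 > 25 → go right. Place as right child of 25.
Insert 36: 36 > 21 → go right; 36 > 22 → go right; 36 < 41 → go left; 36 > 25 → go right; 36 > 34 → go right. Place as right child of 34.
Insert 38: 38 > 21 → go right; 38 > 22 → go right; 38 < 41 → go left; 38 > 25 → go right; 38 > 34 → go right; 38 > 36 → go right. Place as right child of 36.
Insert 24: 24 > 21 → go right; 24 > 22 → go right; 24 < 41 → go left; 24 < 25 → go left. Place as left child of 25.
Insert 37: 37 > 21 → go right; 37 > 22 → go right; 37 < 41 → go left; 37 > 25 → go right; 37 > 34 → go right; 37 > 36 → go right; 37 < 38 → go left. Place as left child of 38.
Insert 43: 43 > 21 → go right; 43 > 22 → go right; 43 > 41 → go right. Place as right child of 41.

Leaves: 24, 37, 43 — 3 in total.

3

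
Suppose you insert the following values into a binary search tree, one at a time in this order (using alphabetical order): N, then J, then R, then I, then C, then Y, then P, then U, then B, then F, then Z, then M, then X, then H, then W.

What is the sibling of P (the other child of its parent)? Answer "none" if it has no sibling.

N: root
J: left child of N (depth 1)
R: right child of N (depth 1)
I: left child of J (depth 2)
C: left child of I (depth 3)
Y: right child of R (depth 2)
P: left child of R (depth 2)
U: left child of Y (depth 3)
B: left child of C (depth 4)
F: right child of C (depth 4)
Z: right child of Y (depth 3)
M: right child of J (depth 2)
X: right child of U (depth 4)
H: right child of F (depth 5)
W: left child of X (depth 5)

P's parent is R; the other child of R is Y.

Y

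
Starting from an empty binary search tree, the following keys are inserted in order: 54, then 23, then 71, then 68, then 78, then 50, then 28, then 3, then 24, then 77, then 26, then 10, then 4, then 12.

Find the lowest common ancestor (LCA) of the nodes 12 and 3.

Insert 54: tree is empty, so 54 becomes the root.
Insert 23: 23 < 54 → go left. Place as left child of 54.
Insert 71: 71 > 54 → go right. Place as right child of 54.
Insert 68: 68 > 54 → go right; 68 < 71 → go left. Place as left child of 71.
Insert 78: 78 > 54 → go right; 78 > 71 → go right. Place as right child of 71.
Insert 50: 50 < 54 → go left; 50 > 23 → go right. Place as right child of 23.
Insert 28: 28 < 54 → go left; 28 > 23 → go right; 28 < 50 → go left. Place as left child of 50.
Insert 3: 3 < 54 → go left; 3 < 23 → go left. Place as left child of 23.
Insert 24: 24 < 54 → go left; 24 > 23 → go right; 24 < 50 → go left; 24 < 28 → go left. Place as left child of 28.
Insert 77: 77 > 54 → go right; 77 > 71 → go right; 77 < 78 → go left. Place as left child of 78.
Insert 26: 26 < 54 → go left; 26 > 23 → go right; 26 < 50 → go left; 26 < 28 → go left; 26 > 24 → go right. Place as right child of 24.
Insert 10: 10 < 54 → go left; 10 < 23 → go left; 10 > 3 → go right. Place as right child of 3.
Insert 4: 4 < 54 → go left; 4 < 23 → go left; 4 > 3 → go right; 4 < 10 → go left. Place as left child of 10.
Insert 12: 12 < 54 → go left; 12 < 23 → go left; 12 > 3 → go right; 12 > 10 → go right. Place as right child of 10.

Path to 12: 54 → 23 → 3 → 10 → 12
Path to 3: 54 → 23 → 3
3 lies on both paths and is an ancestor of the other node.

3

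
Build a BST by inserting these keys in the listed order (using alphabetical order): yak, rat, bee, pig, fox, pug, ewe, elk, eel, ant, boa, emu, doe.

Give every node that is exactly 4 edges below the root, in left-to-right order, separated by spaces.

fox pug

yak: root
rat: left child of yak (depth 1)
bee: left child of rat (depth 2)
pig: right child of bee (depth 3)
fox: left child of pig (depth 4)
pug: right child of pig (depth 4)
ewe: left child of fox (depth 5)
elk: left child of ewe (depth 6)
eel: left child of elk (depth 7)
ant: left child of bee (depth 3)
boa: left child of eel (depth 8)
emu: right child of elk (depth 7)
doe: right child of boa (depth 9)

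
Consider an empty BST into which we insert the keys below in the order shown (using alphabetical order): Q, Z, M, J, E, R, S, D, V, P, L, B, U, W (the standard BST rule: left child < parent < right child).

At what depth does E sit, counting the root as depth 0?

Insert Q: tree is empty, so Q becomes the root.
Insert Z: Z > Q → go right. Place as right child of Q.
Insert M: M < Q → go left. Place as left child of Q.
Insert J: J < Q → go left; J < M → go left. Place as left child of M.
Insert E: E < Q → go left; E < M → go left; E < J → go left. Place as left child of J.
Insert R: R > Q → go right; R < Z → go left. Place as left child of Z.
Insert S: S > Q → go right; S < Z → go left; S > R → go right. Place as right child of R.
Insert D: D < Q → go left; D < M → go left; D < J → go left; D < E → go left. Place as left child of E.
Insert V: V > Q → go right; V < Z → go left; V > R → go right; V > S → go right. Place as right child of S.
Insert P: P < Q → go left; P > M → go right. Place as right child of M.
Insert L: L < Q → go left; L < M → go left; L > J → go right. Place as right child of J.
Insert B: B < Q → go left; B < M → go left; B < J → go left; B < E → go left; B < D → go left. Place as left child of D.
Insert U: U > Q → go right; U < Z → go left; U > R → go right; U > S → go right; U < V → go left. Place as left child of V.
Insert W: W > Q → go right; W < Z → go left; W > R → go right; W > S → go right; W > V → go right. Place as right child of V.

Path to E: Q → M → J → E, which is 3 edges.

3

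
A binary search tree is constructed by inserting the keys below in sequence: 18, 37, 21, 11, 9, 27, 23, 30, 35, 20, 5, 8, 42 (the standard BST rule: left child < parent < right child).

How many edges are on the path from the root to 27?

Insert 18: tree is empty, so 18 becomes the root.
Insert 37: 37 > 18 → go right. Place as right child of 18.
Insert 21: 21 > 18 → go right; 21 < 37 → go left. Place as left child of 37.
Insert 11: 11 < 18 → go left. Place as left child of 18.
Insert 9: 9 < 18 → go left; 9 < 11 → go left. Place as left child of 11.
Insert 27: 27 > 18 → go right; 27 < 37 → go left; 27 > 21 → go right. Place as right child of 21.
Insert 23: 23 > 18 → go right; 23 < 37 → go left; 23 > 21 → go right; 23 < 27 → go left. Place as left child of 27.
Insert 30: 30 > 18 → go right; 30 < 37 → go left; 30 > 21 → go right; 30 > 27 → go right. Place as right child of 27.
Insert 35: 35 > 18 → go right; 35 < 37 → go left; 35 > 21 → go right; 35 > 27 → go right; 35 > 30 → go right. Place as right child of 30.
Insert 20: 20 > 18 → go right; 20 < 37 → go left; 20 < 21 → go left. Place as left child of 21.
Insert 5: 5 < 18 → go left; 5 < 11 → go left; 5 < 9 → go left. Place as left child of 9.
Insert 8: 8 < 18 → go left; 8 < 11 → go left; 8 < 9 → go left; 8 > 5 → go right. Place as right child of 5.
Insert 42: 42 > 18 → go right; 42 > 37 → go right. Place as right child of 37.

Path to 27: 18 → 37 → 21 → 27, which is 3 edges.

3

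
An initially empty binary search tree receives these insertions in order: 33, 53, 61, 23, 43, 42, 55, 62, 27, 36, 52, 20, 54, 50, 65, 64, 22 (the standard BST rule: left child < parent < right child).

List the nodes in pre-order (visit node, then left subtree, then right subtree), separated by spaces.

Resulting structure (node: left, right):
  33: L=23, R=53
  53: L=43, R=61
  61: L=55, R=62
  23: L=20, R=27
  43: L=42, R=52
  42: L=36, R=–
  55: L=54, R=–
  62: L=–, R=65
  27: L=–, R=–
  36: L=–, R=–
  52: L=50, R=–
  20: L=–, R=22
  54: L=–, R=–
  50: L=–, R=–
  65: L=64, R=–
  64: L=–, R=–
  22: L=–, R=–

33 23 20 22 27 53 43 42 36 52 50 61 55 54 62 65 64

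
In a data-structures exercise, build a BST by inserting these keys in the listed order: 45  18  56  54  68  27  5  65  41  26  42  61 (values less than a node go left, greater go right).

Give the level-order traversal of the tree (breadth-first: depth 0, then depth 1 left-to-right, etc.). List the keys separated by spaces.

45 18 56 5 27 54 68 26 41 65 42 61

45: root
18: left child of 45 (depth 1)
56: right child of 45 (depth 1)
54: left child of 56 (depth 2)
68: right child of 56 (depth 2)
27: right child of 18 (depth 2)
5: left child of 18 (depth 2)
65: left child of 68 (depth 3)
41: right child of 27 (depth 3)
26: left child of 27 (depth 3)
42: right child of 41 (depth 4)
61: left child of 65 (depth 4)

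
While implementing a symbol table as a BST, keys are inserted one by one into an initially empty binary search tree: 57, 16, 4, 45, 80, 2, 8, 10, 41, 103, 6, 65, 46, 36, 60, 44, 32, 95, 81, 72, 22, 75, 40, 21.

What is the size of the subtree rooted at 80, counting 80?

8

Resulting structure (node: left, right):
  57: L=16, R=80
  16: L=4, R=45
  4: L=2, R=8
  45: L=41, R=46
  80: L=65, R=103
  2: L=–, R=–
  8: L=6, R=10
  10: L=–, R=–
  41: L=36, R=44
  103: L=95, R=–
  6: L=–, R=–
  65: L=60, R=72
  46: L=–, R=–
  36: L=32, R=40
  60: L=–, R=–
  44: L=–, R=–
  32: L=22, R=–
  95: L=81, R=–
  81: L=–, R=–
  72: L=–, R=75
  22: L=21, R=–
  75: L=–, R=–
  40: L=–, R=–
  21: L=–, R=–

Subtree rooted at 80 contains: 80, 65, 60, 72, 75, 103, 95, 81 — 8 nodes.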